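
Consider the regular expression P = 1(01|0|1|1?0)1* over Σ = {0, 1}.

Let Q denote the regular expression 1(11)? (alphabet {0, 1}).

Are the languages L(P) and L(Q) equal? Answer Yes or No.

No

The string 10 is accepted by P but rejected by Q.
So L(P) ≠ L(Q).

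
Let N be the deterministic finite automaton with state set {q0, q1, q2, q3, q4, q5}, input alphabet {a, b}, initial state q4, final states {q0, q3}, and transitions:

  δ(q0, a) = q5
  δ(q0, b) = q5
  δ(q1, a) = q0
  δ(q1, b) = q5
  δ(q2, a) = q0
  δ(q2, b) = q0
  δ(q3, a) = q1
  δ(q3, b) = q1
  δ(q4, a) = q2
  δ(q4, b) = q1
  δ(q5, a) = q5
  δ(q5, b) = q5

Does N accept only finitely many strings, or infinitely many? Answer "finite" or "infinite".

The useful states (reachable from q4 and able to reach an accepting state) are {q0, q1, q2, q4}.
Restricted to these states the transition graph has no cycle, so every accepting path has bounded length and L is finite.

finite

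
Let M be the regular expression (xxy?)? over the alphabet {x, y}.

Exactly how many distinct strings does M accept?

The expression has no Kleene star, so L(M) is finite. Expanding the alternatives gives {ε, xx, xxy}.
That is 1 of length 0, 1 of length 2, 1 of length 3: 3 strings in all.

3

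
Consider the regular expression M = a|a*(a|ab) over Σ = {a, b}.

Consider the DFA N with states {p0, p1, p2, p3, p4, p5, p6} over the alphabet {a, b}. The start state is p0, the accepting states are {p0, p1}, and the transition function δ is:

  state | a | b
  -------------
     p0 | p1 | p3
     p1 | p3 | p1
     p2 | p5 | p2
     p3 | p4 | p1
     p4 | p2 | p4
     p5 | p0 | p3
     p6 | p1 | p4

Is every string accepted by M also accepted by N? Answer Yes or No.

No

The string aa is in L(M) but not in L(N).
So L(M) ⊄ L(N).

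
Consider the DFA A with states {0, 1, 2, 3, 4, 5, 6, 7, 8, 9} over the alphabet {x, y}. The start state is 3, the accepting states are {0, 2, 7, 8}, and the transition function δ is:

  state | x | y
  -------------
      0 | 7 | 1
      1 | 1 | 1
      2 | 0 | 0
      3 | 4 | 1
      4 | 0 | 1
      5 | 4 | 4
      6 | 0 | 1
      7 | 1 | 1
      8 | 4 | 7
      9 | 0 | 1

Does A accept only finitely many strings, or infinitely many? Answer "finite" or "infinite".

The useful states (reachable from 3 and able to reach an accepting state) are {0, 3, 4, 7}.
Restricted to these states the transition graph has no cycle, so every accepting path has bounded length and L is finite.

finite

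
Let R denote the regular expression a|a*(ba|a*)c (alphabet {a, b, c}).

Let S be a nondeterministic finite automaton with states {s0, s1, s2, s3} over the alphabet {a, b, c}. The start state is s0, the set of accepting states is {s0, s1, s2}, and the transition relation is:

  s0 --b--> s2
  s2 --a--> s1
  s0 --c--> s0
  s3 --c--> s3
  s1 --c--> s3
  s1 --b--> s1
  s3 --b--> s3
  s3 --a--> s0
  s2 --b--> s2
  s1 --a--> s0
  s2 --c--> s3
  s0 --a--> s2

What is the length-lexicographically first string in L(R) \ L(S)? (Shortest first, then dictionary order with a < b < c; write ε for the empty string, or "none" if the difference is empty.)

ac

The string ac is accepted by R but not by S.
No shorter string lies in the difference, and ac is the lexicographically first length-2 string in L(R) \ L(S).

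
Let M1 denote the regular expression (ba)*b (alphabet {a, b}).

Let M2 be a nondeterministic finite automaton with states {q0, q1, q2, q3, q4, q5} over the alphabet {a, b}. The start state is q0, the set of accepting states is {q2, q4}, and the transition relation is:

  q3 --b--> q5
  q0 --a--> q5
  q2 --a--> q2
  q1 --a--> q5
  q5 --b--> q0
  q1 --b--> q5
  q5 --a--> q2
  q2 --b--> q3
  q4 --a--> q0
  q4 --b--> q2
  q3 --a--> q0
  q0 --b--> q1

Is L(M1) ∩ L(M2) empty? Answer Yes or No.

Yes

Converting the expression M1 to a DFA (subset construction, then merging equivalent states) gives the minimal DFA with states {r0, r1, r2}, start state r0, accepting states {r2} and transitions r0: a→r1, b→r2; r1: a→r1, b→r1; r2: a→r0, b→r1.
Exploring the product automaton M1 × M2 from the start pair (r0, q0), following both machines on each input symbol, reaches 9 state pairs: (r0, q0), (r1, q5), (r2, q1), (r1, q2), (r1, q0), (r0, q5), (r1, q3), (r1, q1), (r2, q0).
M1 accepts in {r2} and M2 accepts in {q2, q4}; no reachable pair has both components accepting, so no string drives both machines to acceptance simultaneously and L(M1) ∩ L(M2) = ∅.
So no string is accepted by both, and the intersection is empty.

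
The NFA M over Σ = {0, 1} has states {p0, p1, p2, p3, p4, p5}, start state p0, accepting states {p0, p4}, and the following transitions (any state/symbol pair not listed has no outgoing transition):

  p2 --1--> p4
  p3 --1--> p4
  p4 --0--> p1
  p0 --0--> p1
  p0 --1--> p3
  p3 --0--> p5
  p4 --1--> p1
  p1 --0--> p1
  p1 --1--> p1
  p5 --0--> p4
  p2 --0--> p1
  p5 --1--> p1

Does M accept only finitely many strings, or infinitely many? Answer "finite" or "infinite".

The useful states (reachable from p0 and able to reach an accepting state) are {p0, p3, p4, p5}.
Restricted to these states the transition graph has no cycle, so every accepting path has bounded length and L is finite.

finite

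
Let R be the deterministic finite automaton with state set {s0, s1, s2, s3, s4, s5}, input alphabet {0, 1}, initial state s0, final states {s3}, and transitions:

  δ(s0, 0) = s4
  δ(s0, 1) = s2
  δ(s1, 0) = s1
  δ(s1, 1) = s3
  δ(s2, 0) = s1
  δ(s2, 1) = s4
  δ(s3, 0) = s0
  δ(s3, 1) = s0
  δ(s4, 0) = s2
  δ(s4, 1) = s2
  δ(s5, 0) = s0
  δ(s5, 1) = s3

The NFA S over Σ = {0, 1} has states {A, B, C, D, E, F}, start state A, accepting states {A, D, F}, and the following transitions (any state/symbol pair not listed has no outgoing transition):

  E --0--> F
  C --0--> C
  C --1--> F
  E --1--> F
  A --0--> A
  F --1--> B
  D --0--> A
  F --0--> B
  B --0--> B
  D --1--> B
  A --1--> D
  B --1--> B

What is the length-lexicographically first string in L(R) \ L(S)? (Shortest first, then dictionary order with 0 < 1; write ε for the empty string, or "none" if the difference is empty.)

The string 11001 is accepted by R but not by S.
No shorter string lies in the difference, and 11001 is the lexicographically first length-5 string in L(R) \ L(S).

11001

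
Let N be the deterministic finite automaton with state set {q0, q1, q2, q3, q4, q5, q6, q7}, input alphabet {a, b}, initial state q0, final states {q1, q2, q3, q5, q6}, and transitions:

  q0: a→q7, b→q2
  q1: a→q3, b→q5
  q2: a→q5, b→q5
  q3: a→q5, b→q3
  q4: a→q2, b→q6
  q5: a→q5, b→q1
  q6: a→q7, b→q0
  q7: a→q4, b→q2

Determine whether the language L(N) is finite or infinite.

State q3 is reachable from the start and can reach an accepting state, and it lies on the cycle q3 → q3.
Traversing that cycle any number of times yields accepted strings of unbounded length, so the language is infinite.

infinite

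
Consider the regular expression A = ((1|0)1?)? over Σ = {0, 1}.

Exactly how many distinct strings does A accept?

5

The expression has no Kleene star, so L(A) is finite. Expanding the alternatives gives {ε, 0, 1, 01, 11}.
That is 1 of length 0, 2 of length 1, 2 of length 2: 5 strings in all.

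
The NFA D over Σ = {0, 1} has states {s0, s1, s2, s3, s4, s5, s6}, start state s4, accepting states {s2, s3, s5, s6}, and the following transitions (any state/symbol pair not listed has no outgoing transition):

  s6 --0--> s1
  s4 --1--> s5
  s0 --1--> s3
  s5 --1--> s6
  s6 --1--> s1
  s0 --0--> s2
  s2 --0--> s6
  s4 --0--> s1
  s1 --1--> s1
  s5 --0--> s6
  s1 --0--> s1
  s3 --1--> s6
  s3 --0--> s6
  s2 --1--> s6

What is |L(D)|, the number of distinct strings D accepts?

3

The useful subgraph on states {s4, s5, s6} is acyclic, so L(D) is finite; the longest accepting path visits 3 useful states, giving maximum string length 2.
Counting accepting paths from s4 by length: 1 of length 1, 2 of length 2. Total 3.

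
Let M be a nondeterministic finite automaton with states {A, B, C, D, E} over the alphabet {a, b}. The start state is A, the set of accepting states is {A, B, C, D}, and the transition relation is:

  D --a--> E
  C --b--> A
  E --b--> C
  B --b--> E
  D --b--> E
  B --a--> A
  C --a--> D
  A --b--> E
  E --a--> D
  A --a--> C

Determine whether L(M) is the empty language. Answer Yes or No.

No

The empty string ε is accepted: the run A ends in the accepting state A.
Since at least one string is accepted, L(M) is not empty.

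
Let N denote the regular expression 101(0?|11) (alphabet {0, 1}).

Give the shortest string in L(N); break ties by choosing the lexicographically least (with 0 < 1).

By inspection of the expression, no string of length less than 3 matches, and 101 is the lexicographically first match of length 3.

101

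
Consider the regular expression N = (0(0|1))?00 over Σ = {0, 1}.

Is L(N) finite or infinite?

The expression contains no Kleene star (every subexpression denotes a finite set), so L(N) is finite.

finite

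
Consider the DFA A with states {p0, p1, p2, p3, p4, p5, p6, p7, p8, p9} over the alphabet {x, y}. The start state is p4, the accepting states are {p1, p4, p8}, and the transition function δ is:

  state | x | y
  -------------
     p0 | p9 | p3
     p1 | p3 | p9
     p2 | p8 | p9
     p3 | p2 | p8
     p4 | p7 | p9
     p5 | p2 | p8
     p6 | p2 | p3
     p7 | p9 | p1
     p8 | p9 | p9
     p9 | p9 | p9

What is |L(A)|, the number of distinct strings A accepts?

The useful subgraph on states {p1, p2, p3, p4, p7, p8} is acyclic, so L(A) is finite; the longest accepting path visits 6 useful states, giving maximum string length 5.
Counting accepting paths from p4 by length: 1 of length 0, 1 of length 2, 1 of length 4, 1 of length 5. Total 4.

4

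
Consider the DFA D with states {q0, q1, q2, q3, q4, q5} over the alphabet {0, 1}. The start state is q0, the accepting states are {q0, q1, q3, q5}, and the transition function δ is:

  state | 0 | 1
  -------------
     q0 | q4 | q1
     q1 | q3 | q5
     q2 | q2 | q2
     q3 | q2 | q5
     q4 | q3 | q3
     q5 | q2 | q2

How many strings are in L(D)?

The useful subgraph on states {q0, q1, q3, q4, q5} is acyclic, so L(D) is finite; the longest accepting path visits 4 useful states, giving maximum string length 3.
Counting accepting paths from q0 by length: 1 of length 0, 1 of length 1, 4 of length 2, 3 of length 3. Total 9.

9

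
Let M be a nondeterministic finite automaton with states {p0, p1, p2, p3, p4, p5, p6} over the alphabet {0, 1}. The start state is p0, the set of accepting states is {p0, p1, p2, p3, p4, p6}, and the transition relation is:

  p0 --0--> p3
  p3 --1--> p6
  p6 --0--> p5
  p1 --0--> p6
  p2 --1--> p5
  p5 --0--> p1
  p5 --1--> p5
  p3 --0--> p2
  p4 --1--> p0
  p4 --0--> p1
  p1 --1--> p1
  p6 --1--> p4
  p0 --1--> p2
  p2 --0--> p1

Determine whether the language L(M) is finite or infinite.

infinite

State p1 is reachable from the start and can reach an accepting state, and it lies on the cycle p1 → p1.
Traversing that cycle any number of times yields accepted strings of unbounded length, so the language is infinite.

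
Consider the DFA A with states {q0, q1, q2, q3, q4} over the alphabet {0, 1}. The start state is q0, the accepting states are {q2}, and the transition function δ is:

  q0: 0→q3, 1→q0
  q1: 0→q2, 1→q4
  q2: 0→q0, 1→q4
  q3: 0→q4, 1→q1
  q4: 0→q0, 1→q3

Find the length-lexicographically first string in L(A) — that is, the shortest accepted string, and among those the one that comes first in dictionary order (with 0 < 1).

010

A breadth-first search from q0 reaches an accepting state first via the path q0 → q3 → q1 → q2 on input 010.
No string of length < 3 is accepted (BFS exhausts all shorter strings without reaching an accepting state), and 010 is the lexicographically least accepting string of length 3.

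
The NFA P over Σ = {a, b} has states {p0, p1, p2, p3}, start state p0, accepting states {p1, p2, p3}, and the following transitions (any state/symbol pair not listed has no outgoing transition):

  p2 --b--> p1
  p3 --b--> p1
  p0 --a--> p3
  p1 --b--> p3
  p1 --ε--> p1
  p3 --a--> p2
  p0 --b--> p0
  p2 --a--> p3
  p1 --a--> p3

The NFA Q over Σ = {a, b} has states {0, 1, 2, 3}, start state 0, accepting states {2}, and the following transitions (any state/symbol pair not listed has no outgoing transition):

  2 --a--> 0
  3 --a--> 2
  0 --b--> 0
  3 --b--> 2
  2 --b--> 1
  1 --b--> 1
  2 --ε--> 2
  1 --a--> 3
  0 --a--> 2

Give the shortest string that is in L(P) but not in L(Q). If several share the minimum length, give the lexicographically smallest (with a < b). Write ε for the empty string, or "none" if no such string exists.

aa

The string aa is accepted by P but not by Q.
No shorter string lies in the difference, and aa is the lexicographically first length-2 string in L(P) \ L(Q).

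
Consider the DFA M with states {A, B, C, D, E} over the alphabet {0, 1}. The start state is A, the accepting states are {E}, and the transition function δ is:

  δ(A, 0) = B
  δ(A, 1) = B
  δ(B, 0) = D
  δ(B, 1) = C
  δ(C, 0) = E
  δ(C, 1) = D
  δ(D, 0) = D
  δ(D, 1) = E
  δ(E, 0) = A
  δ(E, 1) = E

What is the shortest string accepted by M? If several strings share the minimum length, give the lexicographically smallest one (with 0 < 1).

A breadth-first search from A reaches an accepting state first via the path A → B → D → E on input 001.
No string of length < 3 is accepted (BFS exhausts all shorter strings without reaching an accepting state), and 001 is the lexicographically least accepting string of length 3.

001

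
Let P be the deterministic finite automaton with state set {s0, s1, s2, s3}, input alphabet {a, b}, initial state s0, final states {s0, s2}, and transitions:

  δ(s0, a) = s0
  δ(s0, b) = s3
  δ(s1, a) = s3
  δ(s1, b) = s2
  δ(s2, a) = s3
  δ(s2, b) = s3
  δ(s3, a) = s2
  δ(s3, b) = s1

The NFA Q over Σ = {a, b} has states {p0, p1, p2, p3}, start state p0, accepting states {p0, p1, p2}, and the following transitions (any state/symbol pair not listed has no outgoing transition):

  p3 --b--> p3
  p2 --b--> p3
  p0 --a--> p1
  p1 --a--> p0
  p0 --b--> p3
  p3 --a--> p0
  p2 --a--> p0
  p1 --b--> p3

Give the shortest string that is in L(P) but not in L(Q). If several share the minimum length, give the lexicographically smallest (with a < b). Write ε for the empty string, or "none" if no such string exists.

bbb

The string bbb is accepted by P but not by Q.
No shorter string lies in the difference, and bbb is the lexicographically first length-3 string in L(P) \ L(Q).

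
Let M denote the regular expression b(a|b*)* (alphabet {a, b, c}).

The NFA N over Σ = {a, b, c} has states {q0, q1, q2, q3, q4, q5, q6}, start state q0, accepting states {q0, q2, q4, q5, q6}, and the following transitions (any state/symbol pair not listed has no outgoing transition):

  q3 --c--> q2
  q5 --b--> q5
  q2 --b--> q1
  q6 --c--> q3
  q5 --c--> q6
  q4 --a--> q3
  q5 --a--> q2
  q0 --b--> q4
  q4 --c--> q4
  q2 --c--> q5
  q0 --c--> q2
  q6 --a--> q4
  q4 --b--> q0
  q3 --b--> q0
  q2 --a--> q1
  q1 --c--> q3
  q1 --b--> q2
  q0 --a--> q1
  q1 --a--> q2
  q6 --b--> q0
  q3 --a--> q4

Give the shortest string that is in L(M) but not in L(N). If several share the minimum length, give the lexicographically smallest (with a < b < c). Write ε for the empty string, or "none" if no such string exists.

The string ba is accepted by M but not by N.
No shorter string lies in the difference, and ba is the lexicographically first length-2 string in L(M) \ L(N).

ba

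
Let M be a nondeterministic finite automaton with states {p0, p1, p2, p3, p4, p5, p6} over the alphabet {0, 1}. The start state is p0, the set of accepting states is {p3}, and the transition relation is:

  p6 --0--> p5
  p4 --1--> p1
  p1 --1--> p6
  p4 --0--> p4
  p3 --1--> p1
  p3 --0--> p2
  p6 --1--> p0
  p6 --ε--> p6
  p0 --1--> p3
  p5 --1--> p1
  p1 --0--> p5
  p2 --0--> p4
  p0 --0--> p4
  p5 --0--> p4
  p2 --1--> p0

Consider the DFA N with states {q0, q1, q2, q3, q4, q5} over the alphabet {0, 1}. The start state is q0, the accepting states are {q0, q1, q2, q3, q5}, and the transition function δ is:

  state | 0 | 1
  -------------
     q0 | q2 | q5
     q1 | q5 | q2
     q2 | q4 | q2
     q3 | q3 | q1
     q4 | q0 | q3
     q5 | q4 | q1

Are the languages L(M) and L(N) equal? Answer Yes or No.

The empty string ε is accepted by N but rejected by M.
So L(M) ≠ L(N).

No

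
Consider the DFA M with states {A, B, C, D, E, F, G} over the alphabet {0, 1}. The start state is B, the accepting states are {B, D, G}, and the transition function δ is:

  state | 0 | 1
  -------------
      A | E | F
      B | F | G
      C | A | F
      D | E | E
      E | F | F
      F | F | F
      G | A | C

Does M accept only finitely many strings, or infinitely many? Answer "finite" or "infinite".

The useful states (reachable from B and able to reach an accepting state) are {B, G}.
Restricted to these states the transition graph has no cycle, so every accepting path has bounded length and L is finite.

finite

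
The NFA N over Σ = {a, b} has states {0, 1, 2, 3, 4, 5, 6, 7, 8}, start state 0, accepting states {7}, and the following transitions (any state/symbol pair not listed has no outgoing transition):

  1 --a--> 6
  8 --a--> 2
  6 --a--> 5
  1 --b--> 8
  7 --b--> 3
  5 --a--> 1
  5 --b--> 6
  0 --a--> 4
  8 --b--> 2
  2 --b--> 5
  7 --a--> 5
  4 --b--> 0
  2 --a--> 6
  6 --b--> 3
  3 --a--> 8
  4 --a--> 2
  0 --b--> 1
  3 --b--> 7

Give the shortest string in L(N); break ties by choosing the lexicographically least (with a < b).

babb

A breadth-first search from 0 reaches an accepting state first via the path 0 → 1 → 6 → 3 → 7 on input babb.
No string of length < 4 is accepted (BFS exhausts all shorter strings without reaching an accepting state), and babb is the lexicographically least accepting string of length 4.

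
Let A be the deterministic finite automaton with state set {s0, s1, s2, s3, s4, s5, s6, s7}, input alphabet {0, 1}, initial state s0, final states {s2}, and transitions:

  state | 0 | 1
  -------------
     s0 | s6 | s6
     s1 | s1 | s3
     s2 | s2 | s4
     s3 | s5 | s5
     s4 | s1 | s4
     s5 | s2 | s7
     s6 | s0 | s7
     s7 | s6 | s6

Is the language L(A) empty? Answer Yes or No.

The states reachable from the start state are {s0, s6, s7}.
None of the accepting states {s2} is reachable, so no string is accepted and L(A) = ∅.

Yes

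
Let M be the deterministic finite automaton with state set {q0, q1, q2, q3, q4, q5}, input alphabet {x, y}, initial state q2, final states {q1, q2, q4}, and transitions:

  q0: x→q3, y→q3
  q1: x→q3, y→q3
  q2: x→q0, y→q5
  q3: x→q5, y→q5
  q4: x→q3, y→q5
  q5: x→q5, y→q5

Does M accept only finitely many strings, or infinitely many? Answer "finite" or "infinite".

finite

The useful states (reachable from q2 and able to reach an accepting state) are {q2}.
Restricted to these states the transition graph has no cycle, so every accepting path has bounded length and L is finite.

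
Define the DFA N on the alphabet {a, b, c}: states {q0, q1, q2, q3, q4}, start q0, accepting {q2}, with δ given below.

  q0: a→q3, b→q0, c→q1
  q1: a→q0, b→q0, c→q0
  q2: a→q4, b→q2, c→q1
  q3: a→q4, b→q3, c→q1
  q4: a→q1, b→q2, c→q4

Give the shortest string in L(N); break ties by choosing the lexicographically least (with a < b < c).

aab

A breadth-first search from q0 reaches an accepting state first via the path q0 → q3 → q4 → q2 on input aab.
No string of length < 3 is accepted (BFS exhausts all shorter strings without reaching an accepting state), and aab is the lexicographically least accepting string of length 3.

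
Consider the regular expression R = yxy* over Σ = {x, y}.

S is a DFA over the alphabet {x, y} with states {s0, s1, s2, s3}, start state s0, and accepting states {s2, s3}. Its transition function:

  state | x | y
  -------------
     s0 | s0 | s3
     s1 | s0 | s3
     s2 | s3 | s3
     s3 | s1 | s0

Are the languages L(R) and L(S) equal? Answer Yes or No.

The string yx is accepted by R but rejected by S.
So L(R) ≠ L(S).

No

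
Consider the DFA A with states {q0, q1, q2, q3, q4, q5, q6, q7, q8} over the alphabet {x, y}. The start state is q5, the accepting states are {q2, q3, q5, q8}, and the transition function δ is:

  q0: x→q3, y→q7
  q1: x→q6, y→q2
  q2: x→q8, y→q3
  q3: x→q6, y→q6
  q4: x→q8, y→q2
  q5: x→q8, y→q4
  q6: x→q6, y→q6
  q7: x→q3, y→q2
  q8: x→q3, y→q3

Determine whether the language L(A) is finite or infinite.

The useful states (reachable from q5 and able to reach an accepting state) are {q2, q3, q4, q5, q8}.
Restricted to these states the transition graph has no cycle, so every accepting path has bounded length and L is finite.

finite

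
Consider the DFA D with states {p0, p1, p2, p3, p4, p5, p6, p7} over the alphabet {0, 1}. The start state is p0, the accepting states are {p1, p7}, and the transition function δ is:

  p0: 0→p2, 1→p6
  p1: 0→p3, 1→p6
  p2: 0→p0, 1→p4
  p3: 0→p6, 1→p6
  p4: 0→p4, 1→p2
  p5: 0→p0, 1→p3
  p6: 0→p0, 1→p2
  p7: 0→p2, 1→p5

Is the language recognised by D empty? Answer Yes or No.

Yes

The states reachable from the start state are {p0, p2, p4, p6}.
None of the accepting states {p1, p7} is reachable, so no string is accepted and L(D) = ∅.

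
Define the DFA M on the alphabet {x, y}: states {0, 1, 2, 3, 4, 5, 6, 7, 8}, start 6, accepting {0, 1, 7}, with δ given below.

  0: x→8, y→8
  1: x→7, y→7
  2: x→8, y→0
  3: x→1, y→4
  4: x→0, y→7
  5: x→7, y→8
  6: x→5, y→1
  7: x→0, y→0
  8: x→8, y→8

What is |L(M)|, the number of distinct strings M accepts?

10

The useful subgraph on states {0, 1, 5, 6, 7} is acyclic, so L(M) is finite; the longest accepting path visits 4 useful states, giving maximum string length 3.
Counting accepting paths from 6 by length: 1 of length 1, 3 of length 2, 6 of length 3. Total 10.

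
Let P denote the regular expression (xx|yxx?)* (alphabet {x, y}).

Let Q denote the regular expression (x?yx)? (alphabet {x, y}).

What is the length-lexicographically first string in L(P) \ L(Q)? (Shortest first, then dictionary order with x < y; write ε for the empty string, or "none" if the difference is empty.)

xx

The string xx is accepted by P but not by Q.
No shorter string lies in the difference, and xx is the lexicographically first length-2 string in L(P) \ L(Q).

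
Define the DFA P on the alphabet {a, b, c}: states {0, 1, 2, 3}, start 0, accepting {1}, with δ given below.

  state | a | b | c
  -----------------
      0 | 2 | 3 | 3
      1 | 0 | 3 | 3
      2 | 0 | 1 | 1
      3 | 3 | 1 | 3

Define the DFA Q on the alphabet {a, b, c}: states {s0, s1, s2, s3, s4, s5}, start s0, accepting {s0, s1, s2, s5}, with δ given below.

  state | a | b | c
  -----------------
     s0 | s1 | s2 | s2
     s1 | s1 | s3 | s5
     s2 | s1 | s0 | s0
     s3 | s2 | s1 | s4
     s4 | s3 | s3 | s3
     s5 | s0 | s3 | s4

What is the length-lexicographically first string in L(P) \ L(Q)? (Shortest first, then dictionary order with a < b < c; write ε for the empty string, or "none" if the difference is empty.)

The string ab is accepted by P but not by Q.
No shorter string lies in the difference, and ab is the lexicographically first length-2 string in L(P) \ L(Q).

ab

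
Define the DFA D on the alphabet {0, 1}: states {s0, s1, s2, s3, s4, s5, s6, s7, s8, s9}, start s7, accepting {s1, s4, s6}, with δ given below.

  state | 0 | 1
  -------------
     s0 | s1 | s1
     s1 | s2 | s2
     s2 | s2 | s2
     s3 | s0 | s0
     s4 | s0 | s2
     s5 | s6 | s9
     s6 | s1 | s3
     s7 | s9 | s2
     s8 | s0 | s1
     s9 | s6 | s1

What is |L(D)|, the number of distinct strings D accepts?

7

The useful subgraph on states {s0, s1, s3, s6, s7, s9} is acyclic, so L(D) is finite; the longest accepting path visits 6 useful states, giving maximum string length 5.
Counting accepting paths from s7 by length: 2 of length 2, 1 of length 3, 4 of length 5. Total 7.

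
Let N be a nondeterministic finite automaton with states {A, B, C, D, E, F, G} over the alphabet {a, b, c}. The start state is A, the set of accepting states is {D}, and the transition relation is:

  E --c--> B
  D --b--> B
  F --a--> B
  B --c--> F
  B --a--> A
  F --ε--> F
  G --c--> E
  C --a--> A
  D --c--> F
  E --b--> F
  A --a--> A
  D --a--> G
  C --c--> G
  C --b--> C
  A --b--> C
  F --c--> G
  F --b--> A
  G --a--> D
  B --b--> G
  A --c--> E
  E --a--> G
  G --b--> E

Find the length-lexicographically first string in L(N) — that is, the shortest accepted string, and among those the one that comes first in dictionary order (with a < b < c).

A breadth-first search from A reaches an accepting state first via the path A → C → G → D on input bca.
No string of length < 3 is accepted (BFS exhausts all shorter strings without reaching an accepting state), and bca is the lexicographically least accepting string of length 3.

bca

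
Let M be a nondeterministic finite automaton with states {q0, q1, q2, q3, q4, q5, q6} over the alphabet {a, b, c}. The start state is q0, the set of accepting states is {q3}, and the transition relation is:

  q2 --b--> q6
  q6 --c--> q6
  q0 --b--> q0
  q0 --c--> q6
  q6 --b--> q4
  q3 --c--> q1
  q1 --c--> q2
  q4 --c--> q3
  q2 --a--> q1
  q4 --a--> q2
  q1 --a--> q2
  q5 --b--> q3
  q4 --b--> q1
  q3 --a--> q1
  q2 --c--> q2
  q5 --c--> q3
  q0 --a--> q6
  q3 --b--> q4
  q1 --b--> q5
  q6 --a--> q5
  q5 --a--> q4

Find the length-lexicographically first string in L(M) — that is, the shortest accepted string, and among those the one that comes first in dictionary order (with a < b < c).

aab

A breadth-first search from q0 reaches an accepting state first via the path q0 → q6 → q5 → q3 on input aab.
No string of length < 3 is accepted (BFS exhausts all shorter strings without reaching an accepting state), and aab is the lexicographically least accepting string of length 3.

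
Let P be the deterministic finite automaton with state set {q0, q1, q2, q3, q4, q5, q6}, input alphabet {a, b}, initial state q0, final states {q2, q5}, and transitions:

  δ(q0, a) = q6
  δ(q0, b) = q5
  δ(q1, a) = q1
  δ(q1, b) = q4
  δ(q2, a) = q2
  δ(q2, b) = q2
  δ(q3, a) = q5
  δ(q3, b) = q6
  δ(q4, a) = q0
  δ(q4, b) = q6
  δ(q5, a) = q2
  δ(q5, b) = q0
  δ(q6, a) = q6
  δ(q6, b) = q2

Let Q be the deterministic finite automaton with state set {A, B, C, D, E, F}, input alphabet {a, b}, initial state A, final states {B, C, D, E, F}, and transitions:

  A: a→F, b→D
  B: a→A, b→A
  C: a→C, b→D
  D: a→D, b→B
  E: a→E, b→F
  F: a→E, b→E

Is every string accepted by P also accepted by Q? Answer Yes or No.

The string bbb is in L(P) but not in L(Q).
So L(P) ⊄ L(Q).

No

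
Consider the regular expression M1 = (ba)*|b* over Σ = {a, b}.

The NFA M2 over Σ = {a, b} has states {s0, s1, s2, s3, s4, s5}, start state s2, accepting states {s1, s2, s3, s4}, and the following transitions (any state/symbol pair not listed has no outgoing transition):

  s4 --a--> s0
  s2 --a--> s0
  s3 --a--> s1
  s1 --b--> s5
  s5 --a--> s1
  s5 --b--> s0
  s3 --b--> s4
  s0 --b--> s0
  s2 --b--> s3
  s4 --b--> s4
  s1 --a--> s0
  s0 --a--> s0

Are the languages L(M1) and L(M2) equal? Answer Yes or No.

Yes

Converting the expression M1 to a DFA (subset construction, then merging equivalent states) gives the minimal DFA with states {r0, r1, r2, r3, r4, r5}, start state r0, accepting states {r0, r2, r3, r4} and transitions r0: a→r1, b→r2; r1: a→r1, b→r1; r2: a→r3, b→r4; r3: a→r1, b→r5; r4: a→r1, b→r4; r5: a→r3, b→r1.
Exploring the product automaton M1 × M2 from the start pair (r0, s2), following both machines on each input symbol, reaches 6 state pairs: (r0, s2), (r1, s0), (r2, s3), (r3, s1), (r4, s4), (r5, s5).
M1 accepts in {r0, r2, r3, r4} and M2 accepts in {s1, s2, s3, s4}. In every reachable pair the two components are either both accepting — (r0, s2), (r2, s3), (r3, s1), (r4, s4) — or both non-accepting, so no string is accepted by exactly one of the machines: L(M1) \ L(M2) and L(M2) \ L(M1) are both empty.
Hence every string is accepted by M1 iff it is accepted by M2, and the two languages coincide.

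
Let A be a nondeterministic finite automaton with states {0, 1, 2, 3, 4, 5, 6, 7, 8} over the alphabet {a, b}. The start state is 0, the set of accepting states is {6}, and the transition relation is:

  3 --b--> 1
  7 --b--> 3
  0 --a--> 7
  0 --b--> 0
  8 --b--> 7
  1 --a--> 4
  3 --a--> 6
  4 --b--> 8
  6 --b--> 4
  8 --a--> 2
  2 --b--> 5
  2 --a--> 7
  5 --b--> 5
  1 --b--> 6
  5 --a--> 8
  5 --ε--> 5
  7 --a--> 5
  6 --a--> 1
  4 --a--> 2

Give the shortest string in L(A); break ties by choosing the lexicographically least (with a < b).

aba

A breadth-first search from 0 reaches an accepting state first via the path 0 → 7 → 3 → 6 on input aba.
No string of length < 3 is accepted (BFS exhausts all shorter strings without reaching an accepting state), and aba is the lexicographically least accepting string of length 3.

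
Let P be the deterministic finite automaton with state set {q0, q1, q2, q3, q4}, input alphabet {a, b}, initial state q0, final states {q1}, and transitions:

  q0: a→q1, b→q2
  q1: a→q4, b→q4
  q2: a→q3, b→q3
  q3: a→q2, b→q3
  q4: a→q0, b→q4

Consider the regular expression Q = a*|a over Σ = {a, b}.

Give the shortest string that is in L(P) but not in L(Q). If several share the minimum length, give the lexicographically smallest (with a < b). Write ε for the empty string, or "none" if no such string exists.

abaa

The string abaa is accepted by P but not by Q.
No shorter string lies in the difference, and abaa is the lexicographically first length-4 string in L(P) \ L(Q).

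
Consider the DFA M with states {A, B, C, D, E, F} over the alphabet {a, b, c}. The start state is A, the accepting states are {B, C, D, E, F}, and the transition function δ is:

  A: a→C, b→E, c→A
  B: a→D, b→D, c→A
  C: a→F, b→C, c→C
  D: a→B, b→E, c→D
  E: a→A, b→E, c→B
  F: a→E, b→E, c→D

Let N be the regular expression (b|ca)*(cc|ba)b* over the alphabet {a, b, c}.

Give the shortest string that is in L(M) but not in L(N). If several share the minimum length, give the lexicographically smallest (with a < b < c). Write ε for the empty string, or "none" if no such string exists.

The string a is accepted by M but not by N.
No shorter string lies in the difference, and a is the lexicographically first length-1 string in L(M) \ L(N).

a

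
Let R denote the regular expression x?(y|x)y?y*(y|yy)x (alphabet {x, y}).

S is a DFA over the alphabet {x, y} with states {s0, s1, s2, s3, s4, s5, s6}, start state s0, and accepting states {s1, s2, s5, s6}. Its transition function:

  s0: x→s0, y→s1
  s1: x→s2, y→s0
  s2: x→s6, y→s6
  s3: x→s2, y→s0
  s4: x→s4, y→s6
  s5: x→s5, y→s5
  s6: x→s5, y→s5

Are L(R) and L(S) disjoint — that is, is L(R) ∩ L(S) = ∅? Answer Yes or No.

The string xyx is accepted by both R and S.
Hence L(R) ∩ L(S) ≠ ∅.

No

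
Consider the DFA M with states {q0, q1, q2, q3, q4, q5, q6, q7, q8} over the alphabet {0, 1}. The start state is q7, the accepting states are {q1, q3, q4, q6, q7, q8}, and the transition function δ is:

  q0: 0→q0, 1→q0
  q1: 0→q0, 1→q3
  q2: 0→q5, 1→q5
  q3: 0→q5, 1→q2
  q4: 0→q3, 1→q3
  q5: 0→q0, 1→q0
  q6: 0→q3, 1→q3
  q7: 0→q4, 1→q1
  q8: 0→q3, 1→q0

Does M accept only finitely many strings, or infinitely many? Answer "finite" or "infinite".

finite

The useful states (reachable from q7 and able to reach an accepting state) are {q1, q3, q4, q7}.
Restricted to these states the transition graph has no cycle, so every accepting path has bounded length and L is finite.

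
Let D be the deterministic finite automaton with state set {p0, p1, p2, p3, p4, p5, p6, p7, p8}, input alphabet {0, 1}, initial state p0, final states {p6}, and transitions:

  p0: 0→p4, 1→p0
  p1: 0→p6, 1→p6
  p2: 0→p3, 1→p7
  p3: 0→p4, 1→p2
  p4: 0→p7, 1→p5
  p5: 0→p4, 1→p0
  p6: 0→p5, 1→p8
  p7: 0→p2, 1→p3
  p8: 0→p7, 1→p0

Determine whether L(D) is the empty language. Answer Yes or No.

The states reachable from the start state are {p0, p2, p3, p4, p5, p7}.
None of the accepting states {p6} is reachable, so no string is accepted and L(D) = ∅.

Yes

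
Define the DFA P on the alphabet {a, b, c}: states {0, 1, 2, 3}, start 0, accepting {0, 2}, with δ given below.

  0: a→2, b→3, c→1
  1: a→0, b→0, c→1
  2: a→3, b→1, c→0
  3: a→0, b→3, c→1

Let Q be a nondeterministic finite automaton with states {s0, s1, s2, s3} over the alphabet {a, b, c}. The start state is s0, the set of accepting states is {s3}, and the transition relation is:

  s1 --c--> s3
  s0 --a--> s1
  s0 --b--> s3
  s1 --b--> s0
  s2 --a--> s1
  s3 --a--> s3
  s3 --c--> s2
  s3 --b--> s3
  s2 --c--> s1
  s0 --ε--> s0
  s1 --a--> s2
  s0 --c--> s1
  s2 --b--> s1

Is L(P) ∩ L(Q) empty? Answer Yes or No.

No

The string ac is accepted by both P and Q.
Hence L(P) ∩ L(Q) ≠ ∅.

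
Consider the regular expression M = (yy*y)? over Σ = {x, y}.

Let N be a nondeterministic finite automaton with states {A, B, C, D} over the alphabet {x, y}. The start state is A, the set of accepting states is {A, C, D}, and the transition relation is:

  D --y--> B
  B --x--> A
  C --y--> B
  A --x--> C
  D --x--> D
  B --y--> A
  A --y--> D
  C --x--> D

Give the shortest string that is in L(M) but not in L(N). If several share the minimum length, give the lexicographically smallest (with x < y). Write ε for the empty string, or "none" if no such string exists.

yy

The string yy is accepted by M but not by N.
No shorter string lies in the difference, and yy is the lexicographically first length-2 string in L(M) \ L(N).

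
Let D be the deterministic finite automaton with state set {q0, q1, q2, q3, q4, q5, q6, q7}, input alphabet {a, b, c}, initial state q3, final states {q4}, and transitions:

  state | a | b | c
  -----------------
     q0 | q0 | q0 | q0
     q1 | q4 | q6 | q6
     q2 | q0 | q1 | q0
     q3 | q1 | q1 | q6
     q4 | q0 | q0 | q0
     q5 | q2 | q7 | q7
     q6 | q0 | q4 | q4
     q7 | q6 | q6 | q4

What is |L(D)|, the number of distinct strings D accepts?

12

The useful subgraph on states {q1, q3, q4, q6} is acyclic, so L(D) is finite; the longest accepting path visits 4 useful states, giving maximum string length 3.
Counting accepting paths from q3 by length: 4 of length 2, 8 of length 3. Total 12.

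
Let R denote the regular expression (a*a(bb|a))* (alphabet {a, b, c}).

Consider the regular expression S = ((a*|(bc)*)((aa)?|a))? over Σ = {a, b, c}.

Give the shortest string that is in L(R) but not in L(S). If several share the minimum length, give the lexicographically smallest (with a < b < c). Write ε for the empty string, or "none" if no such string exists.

The string abb is accepted by R but not by S.
No shorter string lies in the difference, and abb is the lexicographically first length-3 string in L(R) \ L(S).

abb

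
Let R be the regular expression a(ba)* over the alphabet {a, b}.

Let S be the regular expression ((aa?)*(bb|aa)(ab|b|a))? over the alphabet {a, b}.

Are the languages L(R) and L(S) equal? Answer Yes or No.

The string a is accepted by R but rejected by S.
So L(R) ≠ L(S).

No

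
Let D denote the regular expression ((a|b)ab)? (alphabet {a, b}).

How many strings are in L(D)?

3

The expression has no Kleene star, so L(D) is finite. Expanding the alternatives gives {ε, aab, bab}.
That is 1 of length 0, 2 of length 3: 3 strings in all.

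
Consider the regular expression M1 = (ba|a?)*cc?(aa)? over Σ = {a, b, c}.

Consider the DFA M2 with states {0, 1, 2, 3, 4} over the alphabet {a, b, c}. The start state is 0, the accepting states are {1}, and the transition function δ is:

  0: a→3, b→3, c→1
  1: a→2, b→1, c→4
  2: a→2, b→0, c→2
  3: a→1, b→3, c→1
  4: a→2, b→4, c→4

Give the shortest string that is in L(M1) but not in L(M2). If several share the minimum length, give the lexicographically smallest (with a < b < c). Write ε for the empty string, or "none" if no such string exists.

The string cc is accepted by M1 but not by M2.
No shorter string lies in the difference, and cc is the lexicographically first length-2 string in L(M1) \ L(M2).

cc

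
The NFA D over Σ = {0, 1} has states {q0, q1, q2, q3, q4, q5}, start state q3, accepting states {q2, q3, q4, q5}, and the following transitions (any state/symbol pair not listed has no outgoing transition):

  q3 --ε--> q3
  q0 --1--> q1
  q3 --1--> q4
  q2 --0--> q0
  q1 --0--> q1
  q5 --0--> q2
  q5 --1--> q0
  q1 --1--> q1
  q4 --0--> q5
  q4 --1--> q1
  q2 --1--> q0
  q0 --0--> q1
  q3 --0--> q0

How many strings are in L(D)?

4

The useful subgraph on states {q2, q3, q4, q5} is acyclic, so L(D) is finite; the longest accepting path visits 4 useful states, giving maximum string length 3.
Counting accepting paths from q3 by length: 1 of length 0, 1 of length 1, 1 of length 2, 1 of length 3. Total 4.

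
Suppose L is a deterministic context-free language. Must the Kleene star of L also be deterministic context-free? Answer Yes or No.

L = {c aⁿbⁿ : n≥0} ∪ {cc aⁿb²ⁿ : n≥0} is a DCFL (the number of leading c's fixes which ratio the DPDA checks), but L* is not. Every word of L starts with c, so in a factorisation of the string cc aⁱbʲ (i≥1) into words of L each factor begins at one of the two c's: either the whole string is a single word of L (forcing j = 2i), or it splits as c · (c aⁱbʲ) with c ∈ L (take n = 0) and c aⁱbʲ ∈ L (forcing j = i). Thus L* ∩ cca⁺b* = {cc aⁿbⁿ : n≥1} ∪ {cc aⁿb²ⁿ : n≥1}. A DPDA for L* would give one for this intersection with a regular set, and, started from its configuration after reading cc, one for {aⁿbⁿ : n≥1} ∪ {aⁿb²ⁿ : n≥1}, which no deterministic PDA accepts (a DPDA for it would have a single run on aⁿb²ⁿ, accepting after the prefix aⁿbⁿ and accepting again after n more b's; an ordinary PDA that simulates it on a's and b's and, at any moment when it is accepting, may switch to reading only a fresh letter d while feeding each d to the simulation as a b, would accept aⁱbʲdᵏ (k≥1) exactly when both aⁱbʲ and aⁱbʲ⁺ᵏ are in the language, i.e. its language intersected with the regular set a*b*d⁺ would be exactly {aⁿbⁿdⁿ : n≥1} — impossible, since context-free languages are closed under intersection with regular sets and {aⁿbⁿdⁿ} is not context-free). So L* is not a DCFL.

No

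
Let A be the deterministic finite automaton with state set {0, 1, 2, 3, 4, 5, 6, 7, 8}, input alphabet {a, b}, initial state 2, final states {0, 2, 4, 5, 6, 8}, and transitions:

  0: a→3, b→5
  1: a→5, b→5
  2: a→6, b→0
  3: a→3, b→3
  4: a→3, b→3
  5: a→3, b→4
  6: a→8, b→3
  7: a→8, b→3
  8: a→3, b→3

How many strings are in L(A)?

The useful subgraph on states {0, 2, 4, 5, 6, 8} is acyclic, so L(A) is finite; the longest accepting path visits 4 useful states, giving maximum string length 3.
Counting accepting paths from 2 by length: 1 of length 0, 2 of length 1, 2 of length 2, 1 of length 3. Total 6.

6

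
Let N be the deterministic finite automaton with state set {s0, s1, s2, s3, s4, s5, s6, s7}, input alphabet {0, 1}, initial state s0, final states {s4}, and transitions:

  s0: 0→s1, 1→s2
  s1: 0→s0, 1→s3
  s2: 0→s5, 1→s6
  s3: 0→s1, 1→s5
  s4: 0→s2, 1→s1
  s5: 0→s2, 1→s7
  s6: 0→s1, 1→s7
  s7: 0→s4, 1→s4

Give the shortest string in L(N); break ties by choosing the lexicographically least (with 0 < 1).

1010

A breadth-first search from s0 reaches an accepting state first via the path s0 → s2 → s5 → s7 → s4 on input 1010.
No string of length < 4 is accepted (BFS exhausts all shorter strings without reaching an accepting state), and 1010 is the lexicographically least accepting string of length 4.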